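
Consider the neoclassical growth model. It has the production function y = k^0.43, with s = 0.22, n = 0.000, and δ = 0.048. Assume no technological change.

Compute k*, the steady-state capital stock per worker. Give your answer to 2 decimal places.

k* = 14.45

Steady state requires s·f(k) = (n + δ)·k, i.e. s·k^α = (n + δ)·k.
Dividing both sides by k: k^(1−α) = s / (n + δ).
k^0.57 = 0.22 / (0.000 + 0.048) = 0.22 / 0.048 = 4.5833
k* = 4.5833^(1/0.57) ≈ 14.4531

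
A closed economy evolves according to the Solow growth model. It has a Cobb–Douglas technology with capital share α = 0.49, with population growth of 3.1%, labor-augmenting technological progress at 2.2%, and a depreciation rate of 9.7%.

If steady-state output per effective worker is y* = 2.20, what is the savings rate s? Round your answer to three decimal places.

In steady state, investment equals break-even investment: s·k^α = (n + g + δ)·k.
Since y* = [s/(n + g + δ)]^(α/(1−α)), we have s/(n + g + δ) = (y*)^((1−α)/α) = 2.20^1.0408 = 2.2719.
Therefore s = 2.2719 × (n + g + δ) = 2.2719 × 0.150 = 0.3408.

s ≈ 0.341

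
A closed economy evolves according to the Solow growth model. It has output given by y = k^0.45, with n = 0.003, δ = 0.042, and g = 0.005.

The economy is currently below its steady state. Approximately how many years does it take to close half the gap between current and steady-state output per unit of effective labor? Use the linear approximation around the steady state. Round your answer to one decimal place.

Near the steady state the convergence rate is λ = (1 − α)(n + g + δ).
λ = (1 − 0.45) × 0.050 = 0.55 × 0.050 = 0.0275
Half-life = ln 2 / λ = 0.6931 / 0.0275 ≈ 25.20 years

t_½ ≈ 25.2 years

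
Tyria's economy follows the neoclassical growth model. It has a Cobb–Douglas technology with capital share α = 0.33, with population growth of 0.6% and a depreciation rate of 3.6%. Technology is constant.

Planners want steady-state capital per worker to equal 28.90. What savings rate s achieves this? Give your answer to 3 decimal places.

In steady state, investment equals break-even investment: s·k^α = (n + δ)·k.
So s / (n + δ) = (k*)^(1−α) = 28.90^0.67 = 9.5236.
Therefore s = 9.5236 × (n + δ) = 9.5236 × 0.042 = 0.4000.

s ≈ 0.400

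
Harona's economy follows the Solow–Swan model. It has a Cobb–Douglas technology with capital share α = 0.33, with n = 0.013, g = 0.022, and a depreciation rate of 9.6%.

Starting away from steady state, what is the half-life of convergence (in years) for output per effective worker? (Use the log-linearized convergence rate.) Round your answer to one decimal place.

about 7.9 years

Near the steady state the convergence rate is λ = (1 − α)(n + g + δ).
λ = (1 − 0.33) × 0.131 = 0.67 × 0.131 = 0.08777
Half-life = ln 2 / λ = 0.6931 / 0.08777 ≈ 7.90 years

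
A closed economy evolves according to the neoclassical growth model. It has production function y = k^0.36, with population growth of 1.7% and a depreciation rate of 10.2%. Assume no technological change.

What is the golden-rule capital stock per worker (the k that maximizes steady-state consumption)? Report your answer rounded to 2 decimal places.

The golden rule sets f'(k) = n + δ, i.e. α·k^(α−1) = n + δ.
So k^(1−α) = α / (n + δ) = 0.36 / 0.119 = 3.0252.
k_gold = 3.0252^(1/0.64) ≈ 5.6387

k_gold ≈ 5.64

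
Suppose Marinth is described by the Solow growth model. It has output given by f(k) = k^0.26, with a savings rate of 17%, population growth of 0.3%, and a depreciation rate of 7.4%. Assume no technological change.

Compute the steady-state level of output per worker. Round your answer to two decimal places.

y* = 1.32

Steady state requires s·f(k) = (n + δ)·k, i.e. s·k^α = (n + δ)·k.
Rearranging, k^(1−α) = s / (n + δ).
k^0.74 = 0.17 / (0.003 + 0.074) = 0.17 / 0.077 = 2.2078
k* = 2.2078^(1/0.74) ≈ 2.9162
y* = (k*)^α = 2.9162^0.26 ≈ 1.3208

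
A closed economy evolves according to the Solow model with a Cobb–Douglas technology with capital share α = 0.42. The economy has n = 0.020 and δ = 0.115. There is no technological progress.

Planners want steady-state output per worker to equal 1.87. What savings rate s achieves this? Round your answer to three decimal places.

In steady state, investment equals break-even investment: s·k^α = (n + δ)·k.
Since y* = [s/(n + δ)]^(α/(1−α)), we have s/(n + δ) = (y*)^((1−α)/α) = 1.87^1.381 = 2.3736.
Therefore s = 2.3736 × (n + δ) = 2.3736 × 0.135 = 0.3204.

s ≈ 0.320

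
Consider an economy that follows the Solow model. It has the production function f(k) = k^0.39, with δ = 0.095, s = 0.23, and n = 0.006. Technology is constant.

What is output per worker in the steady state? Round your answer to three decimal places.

y* ≈ 1.692

In steady state, investment equals break-even investment: s·k^α = (n + δ)·k.
Dividing both sides by k: k^(1−α) = s / (n + δ).
k^0.61 = 0.23 / (0.006 + 0.095) = 0.23 / 0.101 = 2.2772
k* = 2.2772^(1/0.61) ≈ 3.8539
y* = (k*)^α = 3.8539^0.39 ≈ 1.6924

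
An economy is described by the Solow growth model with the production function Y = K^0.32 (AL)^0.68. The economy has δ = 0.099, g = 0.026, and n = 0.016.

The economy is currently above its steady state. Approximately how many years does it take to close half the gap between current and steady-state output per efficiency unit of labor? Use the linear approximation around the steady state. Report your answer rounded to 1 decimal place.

t_½ ≈ 7.2 years

Near the steady state the convergence rate is λ = (1 − α)(n + g + δ).
λ = (1 − 0.32) × 0.141 = 0.68 × 0.141 = 0.09588
Half-life = ln 2 / λ = 0.6931 / 0.09588 ≈ 7.23 years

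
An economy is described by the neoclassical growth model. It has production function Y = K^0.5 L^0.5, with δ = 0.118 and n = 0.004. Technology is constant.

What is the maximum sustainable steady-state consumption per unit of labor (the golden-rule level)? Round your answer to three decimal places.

c_gold ≈ 2.049

At the golden rule, f'(k) = n + δ, so α·k^(α−1) = n + δ and k_gold = (α/(n + δ))^(1/(1−α)).
k_gold = (0.5/0.122)^(1/0.5) = 4.0984^2 ≈ 16.7969
c_gold = f(k_gold) − (n + δ)·k_gold = 4.0984 − 0.122×16.7969 ≈ 2.0492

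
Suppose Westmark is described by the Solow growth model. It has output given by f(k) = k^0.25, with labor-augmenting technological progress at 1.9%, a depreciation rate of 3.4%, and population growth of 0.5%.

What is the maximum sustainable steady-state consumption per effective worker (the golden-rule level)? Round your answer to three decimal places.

At the golden rule, f'(k) = n + g + δ, so α·k^(α−1) = n + g + δ and k_gold = (α/(n + g + δ))^(1/(1−α)).
k_gold = (0.25/0.058)^(1/0.75) = 4.3103^1.3333 ≈ 7.0144
c_gold = f(k_gold) − (n + g + δ)·k_gold = 1.6274 − 0.058×7.0144 ≈ 1.2206

c_gold ≈ 1.221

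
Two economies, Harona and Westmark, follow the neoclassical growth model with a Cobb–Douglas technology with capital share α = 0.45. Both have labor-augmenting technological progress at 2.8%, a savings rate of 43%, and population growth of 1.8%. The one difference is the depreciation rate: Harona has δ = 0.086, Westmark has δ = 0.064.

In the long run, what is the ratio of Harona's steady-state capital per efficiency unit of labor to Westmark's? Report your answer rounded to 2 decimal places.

k*_H / k*_W ≈ 0.72

Steady-state k* = [s/(n + g + δ)]^(1/(1−α)), so the ratio is [ (s_H/(n + g + δ)_H) / (s_W/(n + g + δ)_W) ]^1.8182.
s_H/(n + g + δ)_H = 0.43/0.132 = 3.2576; s_W/(n + g + δ)_W = 0.43/0.110 = 3.9091.
Ratio = (3.2576/3.9091)^1.8182 = 0.8333^1.8182 ≈ 0.7178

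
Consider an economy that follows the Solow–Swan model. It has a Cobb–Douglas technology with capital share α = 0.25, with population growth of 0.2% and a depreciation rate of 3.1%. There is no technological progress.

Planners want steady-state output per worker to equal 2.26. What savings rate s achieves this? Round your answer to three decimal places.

s ≈ 0.381

At the steady state, Δk = 0, so s·k^α = (n + δ)·k.
Since y* = [s/(n + δ)]^(α/(1−α)), we have s/(n + δ) = (y*)^((1−α)/α) = 2.26^3 = 11.5432.
Therefore s = 11.5432 × (n + δ) = 11.5432 × 0.033 = 0.3809.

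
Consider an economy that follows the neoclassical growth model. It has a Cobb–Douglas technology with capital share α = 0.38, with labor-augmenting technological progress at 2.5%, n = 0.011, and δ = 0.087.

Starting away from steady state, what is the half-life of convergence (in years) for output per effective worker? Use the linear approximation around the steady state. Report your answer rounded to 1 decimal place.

t_½ ≈ 9.1 years

Near the steady state the convergence rate is λ = (1 − α)(n + g + δ).
λ = (1 − 0.38) × 0.123 = 0.62 × 0.123 = 0.07626
Half-life = ln 2 / λ = 0.6931 / 0.07626 ≈ 9.09 years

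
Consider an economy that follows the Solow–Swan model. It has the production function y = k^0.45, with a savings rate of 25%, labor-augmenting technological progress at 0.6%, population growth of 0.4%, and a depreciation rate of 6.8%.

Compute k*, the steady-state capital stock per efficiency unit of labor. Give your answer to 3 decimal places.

k* ≈ 8.312

At the steady state, Δk = 0, so s·k^α = (n + g + δ)·k.
Dividing both sides by k: k^(1−α) = s / (n + g + δ).
k^0.55 = 0.25 / (0.004 + 0.006 + 0.068) = 0.25 / 0.078 = 3.2051
k* = 3.2051^(1/0.55) ≈ 8.3121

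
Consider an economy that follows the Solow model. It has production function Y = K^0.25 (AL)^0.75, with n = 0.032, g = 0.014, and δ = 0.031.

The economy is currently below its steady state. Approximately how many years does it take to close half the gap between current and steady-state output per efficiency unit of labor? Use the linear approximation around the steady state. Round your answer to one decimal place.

Near the steady state the convergence rate is λ = (1 − α)(n + g + δ).
λ = (1 − 0.25) × 0.077 = 0.75 × 0.077 = 0.05775
Half-life = ln 2 / λ = 0.6931 / 0.05775 ≈ 12.00 years

about 12.0 years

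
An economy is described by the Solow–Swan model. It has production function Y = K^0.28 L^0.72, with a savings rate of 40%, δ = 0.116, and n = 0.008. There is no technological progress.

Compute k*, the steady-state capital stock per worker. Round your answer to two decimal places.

k* = 5.09

Steady state requires s·f(k) = (n + δ)·k, i.e. s·k^α = (n + δ)·k.
Dividing both sides by k: k^(1−α) = s / (n + δ).
k^0.72 = 0.40 / (0.008 + 0.116) = 0.40 / 0.124 = 3.2258
k* = 3.2258^(1/0.72) ≈ 5.0868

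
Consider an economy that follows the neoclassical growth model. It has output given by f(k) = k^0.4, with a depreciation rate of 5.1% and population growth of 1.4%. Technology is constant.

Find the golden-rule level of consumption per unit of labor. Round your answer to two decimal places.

At the golden rule, f'(k) = n + δ, so α·k^(α−1) = n + δ and k_gold = (α/(n + δ))^(1/(1−α)).
k_gold = (0.4/0.065)^(1/0.6) = 6.1538^1.6667 ≈ 20.6664
c_gold = f(k_gold) − (n + δ)·k_gold = 3.3582 − 0.065×20.6664 ≈ 2.0149

c_gold ≈ 2.01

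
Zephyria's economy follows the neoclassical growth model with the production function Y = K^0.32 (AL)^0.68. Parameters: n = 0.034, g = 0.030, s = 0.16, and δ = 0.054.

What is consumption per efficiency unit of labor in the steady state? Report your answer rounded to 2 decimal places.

c* = 0.97

In steady state, investment equals break-even investment: s·k^α = (n + g + δ)·k.
Dividing both sides by k: k^(1−α) = s / (n + g + δ).
k^0.68 = 0.16 / (0.034 + 0.030 + 0.054) = 0.16 / 0.118 = 1.3559
k* = 1.3559^(1/0.68) ≈ 1.5648
y* = (k*)^α = 1.5648^0.32 ≈ 1.1541
c* = (1 − s)·y* = (1 − 0.16) × 1.1541 ≈ 0.9694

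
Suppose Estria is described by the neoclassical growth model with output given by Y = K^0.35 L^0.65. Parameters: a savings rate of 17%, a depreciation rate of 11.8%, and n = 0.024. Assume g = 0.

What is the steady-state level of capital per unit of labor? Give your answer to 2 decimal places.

k* ≈ 1.32

At the steady state, Δk = 0, so s·k^α = (n + δ)·k.
Dividing both sides by k: k^(1−α) = s / (n + δ).
k^0.65 = 0.17 / (0.024 + 0.118) = 0.17 / 0.142 = 1.1972
k* = 1.1972^(1/0.65) ≈ 1.3190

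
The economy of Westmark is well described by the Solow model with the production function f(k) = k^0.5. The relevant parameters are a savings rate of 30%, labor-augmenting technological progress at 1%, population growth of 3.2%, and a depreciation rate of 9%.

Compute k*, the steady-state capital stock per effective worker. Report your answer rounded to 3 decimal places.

k* = 5.165

In steady state, investment equals break-even investment: s·k^α = (n + g + δ)·k.
Dividing both sides by k: k^(1−α) = s / (n + g + δ).
k^0.5 = 0.30 / (0.032 + 0.010 + 0.090) = 0.30 / 0.132 = 2.2727
k* = 2.2727^(1/0.5) ≈ 5.1652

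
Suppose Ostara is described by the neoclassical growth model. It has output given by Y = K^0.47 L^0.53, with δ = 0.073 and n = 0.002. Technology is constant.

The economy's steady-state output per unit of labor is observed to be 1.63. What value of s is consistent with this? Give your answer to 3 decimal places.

In steady state, investment equals break-even investment: s·k^α = (n + δ)·k.
Since y* = [s/(n + δ)]^(α/(1−α)), we have s/(n + δ) = (y*)^((1−α)/α) = 1.63^1.1277 = 1.7349.
Therefore s = 1.7349 × (n + δ) = 1.7349 × 0.075 = 0.1301.

s ≈ 0.130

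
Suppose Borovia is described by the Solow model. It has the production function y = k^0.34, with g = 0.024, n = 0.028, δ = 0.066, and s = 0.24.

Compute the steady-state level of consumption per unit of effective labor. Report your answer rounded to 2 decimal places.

At the steady state, Δk = 0, so s·k^α = (n + g + δ)·k.
Rearranging, k^(1−α) = s / (n + g + δ).
k^0.66 = 0.24 / (0.028 + 0.024 + 0.066) = 0.24 / 0.118 = 2.0339
k* = 2.0339^(1/0.66) ≈ 2.9320
y* = (k*)^α = 2.9320^0.34 ≈ 1.4416
c* = (1 − s)·y* = (1 − 0.24) × 1.4416 ≈ 1.0956

c* = 1.10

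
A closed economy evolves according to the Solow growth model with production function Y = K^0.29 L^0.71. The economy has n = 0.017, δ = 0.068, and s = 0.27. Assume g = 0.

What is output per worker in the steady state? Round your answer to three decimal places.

In steady state, investment equals break-even investment: s·k^α = (n + δ)·k.
Rearranging, k^(1−α) = s / (n + δ).
k^0.71 = 0.27 / (0.017 + 0.068) = 0.27 / 0.085 = 3.1765
k* = 3.1765^(1/0.71) ≈ 5.0930
y* = (k*)^α = 5.0930^0.29 ≈ 1.6033

y* ≈ 1.603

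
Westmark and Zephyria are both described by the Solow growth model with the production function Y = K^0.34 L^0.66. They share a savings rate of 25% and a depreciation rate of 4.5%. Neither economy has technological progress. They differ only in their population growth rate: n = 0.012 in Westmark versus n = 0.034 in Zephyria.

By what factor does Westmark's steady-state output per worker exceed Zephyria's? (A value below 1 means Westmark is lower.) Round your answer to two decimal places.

Steady-state y* = [s/(n + δ)]^(α/(1−α)), so the ratio is [ (s_W/(n + δ)_W) / (s_Z/(n + δ)_Z) ]^0.5152.
s_W/(n + δ)_W = 0.25/0.057 = 4.3860; s_Z/(n + δ)_Z = 0.25/0.079 = 3.1646.
Ratio = (4.3860/3.1646)^0.5152 = 1.3860^0.5152 ≈ 1.1831

y*_W / y*_Z ≈ 1.18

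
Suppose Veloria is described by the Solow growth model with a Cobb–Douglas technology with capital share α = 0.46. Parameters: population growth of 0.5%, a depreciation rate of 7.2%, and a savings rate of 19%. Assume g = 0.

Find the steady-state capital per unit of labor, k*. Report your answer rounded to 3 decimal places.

Steady state requires s·f(k) = (n + δ)·k, i.e. s·k^α = (n + δ)·k.
Dividing both sides by k: k^(1−α) = s / (n + δ).
k^0.54 = 0.19 / (0.005 + 0.072) = 0.19 / 0.077 = 2.4675
k* = 2.4675^(1/0.54) ≈ 5.3260

k* = 5.326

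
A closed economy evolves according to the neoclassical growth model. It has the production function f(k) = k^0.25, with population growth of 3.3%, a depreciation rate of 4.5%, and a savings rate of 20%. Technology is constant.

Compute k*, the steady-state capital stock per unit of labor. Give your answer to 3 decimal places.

At the steady state, Δk = 0, so s·k^α = (n + δ)·k.
Dividing both sides by k: k^(1−α) = s / (n + δ).
k^0.75 = 0.20 / (0.033 + 0.045) = 0.20 / 0.078 = 2.5641
k* = 2.5641^(1/0.75) ≈ 3.5095

k* = 3.510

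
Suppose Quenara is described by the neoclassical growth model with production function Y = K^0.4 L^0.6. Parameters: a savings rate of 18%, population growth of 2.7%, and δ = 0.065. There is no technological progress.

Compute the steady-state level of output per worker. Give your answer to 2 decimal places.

In steady state, investment equals break-even investment: s·k^α = (n + δ)·k.
Dividing both sides by k: k^(1−α) = s / (n + δ).
k^0.6 = 0.18 / (0.027 + 0.065) = 0.18 / 0.092 = 1.9565
k* = 1.9565^(1/0.6) ≈ 3.0606
y* = (k*)^α = 3.0606^0.4 ≈ 1.5643

y* = 1.56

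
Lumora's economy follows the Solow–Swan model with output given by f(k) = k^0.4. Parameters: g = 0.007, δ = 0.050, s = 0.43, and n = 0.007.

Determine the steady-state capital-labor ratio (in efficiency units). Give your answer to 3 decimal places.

k* ≈ 23.923

In steady state, investment equals break-even investment: s·k^α = (n + g + δ)·k.
Rearranging, k^(1−α) = s / (n + g + δ).
k^0.6 = 0.43 / (0.007 + 0.007 + 0.050) = 0.43 / 0.064 = 6.7188
k* = 6.7188^(1/0.6) ≈ 23.9232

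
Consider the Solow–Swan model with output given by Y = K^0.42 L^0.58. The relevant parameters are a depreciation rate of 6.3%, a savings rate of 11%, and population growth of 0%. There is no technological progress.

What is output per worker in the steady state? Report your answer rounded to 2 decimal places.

At the steady state, Δk = 0, so s·k^α = (n + δ)·k.
Dividing both sides by k: k^(1−α) = s / (n + δ).
k^0.58 = 0.11 / (0.000 + 0.063) = 0.11 / 0.063 = 1.7460
k* = 1.7460^(1/0.58) ≈ 2.6141
y* = (k*)^α = 2.6141^0.42 ≈ 1.4972

y* = 1.50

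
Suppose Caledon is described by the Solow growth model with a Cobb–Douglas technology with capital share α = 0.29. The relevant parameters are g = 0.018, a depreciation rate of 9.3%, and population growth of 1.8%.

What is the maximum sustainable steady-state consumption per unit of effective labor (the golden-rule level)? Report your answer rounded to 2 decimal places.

At the golden rule, f'(k) = n + g + δ, so α·k^(α−1) = n + g + δ and k_gold = (α/(n + g + δ))^(1/(1−α)).
k_gold = (0.29/0.129)^(1/0.71) = 2.2481^1.4085 ≈ 3.1299
c_gold = f(k_gold) − (n + g + δ)·k_gold = 1.3922 − 0.129×3.1299 ≈ 0.9884

c_gold ≈ 0.99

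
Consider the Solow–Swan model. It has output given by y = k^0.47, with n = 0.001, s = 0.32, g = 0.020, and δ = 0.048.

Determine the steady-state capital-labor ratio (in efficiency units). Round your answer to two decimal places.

Steady state requires s·f(k) = (n + g + δ)·k, i.e. s·k^α = (n + g + δ)·k.
Rearranging, k^(1−α) = s / (n + g + δ).
k^0.53 = 0.32 / (0.001 + 0.020 + 0.048) = 0.32 / 0.069 = 4.6377
k* = 4.6377^(1/0.53) ≈ 18.0790

k* ≈ 18.08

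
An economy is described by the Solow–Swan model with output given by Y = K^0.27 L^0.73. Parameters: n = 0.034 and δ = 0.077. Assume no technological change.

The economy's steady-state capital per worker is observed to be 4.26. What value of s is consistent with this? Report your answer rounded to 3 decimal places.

In steady state, investment equals break-even investment: s·k^α = (n + δ)·k.
So s / (n + δ) = (k*)^(1−α) = 4.26^0.73 = 2.8805.
Therefore s = 2.8805 × (n + δ) = 2.8805 × 0.111 = 0.3197.

s ≈ 0.320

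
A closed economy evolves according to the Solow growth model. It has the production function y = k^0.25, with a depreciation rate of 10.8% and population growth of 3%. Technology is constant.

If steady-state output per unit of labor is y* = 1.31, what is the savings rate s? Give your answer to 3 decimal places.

At the steady state, Δk = 0, so s·k^α = (n + δ)·k.
Since y* = [s/(n + δ)]^(α/(1−α)), we have s/(n + δ) = (y*)^((1−α)/α) = 1.31^3 = 2.2481.
Therefore s = 2.2481 × (n + δ) = 2.2481 × 0.138 = 0.3102.

s ≈ 0.310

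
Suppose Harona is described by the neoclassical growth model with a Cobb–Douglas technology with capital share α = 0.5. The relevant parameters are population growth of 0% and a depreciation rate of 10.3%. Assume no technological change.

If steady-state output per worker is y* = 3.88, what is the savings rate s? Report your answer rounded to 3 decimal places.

s ≈ 0.400

Steady state requires s·f(k) = (n + δ)·k, i.e. s·k^α = (n + δ)·k.
Since y* = [s/(n + δ)]^(α/(1−α)), we have s/(n + δ) = (y*)^((1−α)/α) = 3.88^1 = 3.8800.
Therefore s = 3.8800 × (n + δ) = 3.8800 × 0.103 = 0.3996.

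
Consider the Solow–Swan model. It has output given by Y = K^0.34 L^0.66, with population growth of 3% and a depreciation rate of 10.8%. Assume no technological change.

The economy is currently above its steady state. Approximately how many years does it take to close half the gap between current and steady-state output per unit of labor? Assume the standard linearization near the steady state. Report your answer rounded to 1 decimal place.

about 7.6 years

Near the steady state the convergence rate is λ = (1 − α)(n + δ).
λ = (1 − 0.34) × 0.138 = 0.66 × 0.138 = 0.09108
Half-life = ln 2 / λ = 0.6931 / 0.09108 ≈ 7.61 years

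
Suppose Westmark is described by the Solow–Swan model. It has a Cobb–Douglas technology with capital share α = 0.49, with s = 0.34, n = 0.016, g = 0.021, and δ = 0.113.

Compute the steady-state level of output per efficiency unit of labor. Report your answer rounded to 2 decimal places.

y* = 2.20

Steady state requires s·f(k) = (n + g + δ)·k, i.e. s·k^α = (n + g + δ)·k.
Rearranging, k^(1−α) = s / (n + g + δ).
k^0.51 = 0.34 / (0.016 + 0.021 + 0.113) = 0.34 / 0.150 = 2.2667
k* = 2.2667^(1/0.51) ≈ 4.9757
y* = (k*)^α = 4.9757^0.49 ≈ 2.1951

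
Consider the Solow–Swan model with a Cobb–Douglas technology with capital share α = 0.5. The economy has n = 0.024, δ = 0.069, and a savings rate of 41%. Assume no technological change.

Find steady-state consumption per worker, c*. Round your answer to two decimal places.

In steady state, investment equals break-even investment: s·k^α = (n + δ)·k.
Rearranging, k^(1−α) = s / (n + δ).
k^0.5 = 0.41 / (0.024 + 0.069) = 0.41 / 0.093 = 4.4086
k* = 4.4086^(1/0.5) ≈ 19.4358
y* = (k*)^α = 19.4358^0.5 ≈ 4.4086
c* = (1 − s)·y* = (1 − 0.41) × 4.4086 ≈ 2.6011

c* = 2.60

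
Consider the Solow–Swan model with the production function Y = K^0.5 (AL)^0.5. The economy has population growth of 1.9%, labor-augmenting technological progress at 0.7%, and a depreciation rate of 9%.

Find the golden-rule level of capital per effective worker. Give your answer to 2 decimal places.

The golden rule sets f'(k) = n + g + δ, i.e. α·k^(α−1) = n + g + δ.
So k^(1−α) = α / (n + g + δ) = 0.5 / 0.116 = 4.3103.
k_gold = 4.3103^(1/0.5) ≈ 18.5787

k_gold ≈ 18.58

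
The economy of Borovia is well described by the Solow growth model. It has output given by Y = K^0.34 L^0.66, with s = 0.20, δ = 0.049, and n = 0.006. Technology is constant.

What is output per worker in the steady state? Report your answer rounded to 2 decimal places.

y* = 1.94

In steady state, investment equals break-even investment: s·k^α = (n + δ)·k.
Rearranging, k^(1−α) = s / (n + δ).
k^0.66 = 0.20 / (0.006 + 0.049) = 0.20 / 0.055 = 3.6364
k* = 3.6364^(1/0.66) ≈ 7.0714
y* = (k*)^α = 7.0714^0.34 ≈ 1.9446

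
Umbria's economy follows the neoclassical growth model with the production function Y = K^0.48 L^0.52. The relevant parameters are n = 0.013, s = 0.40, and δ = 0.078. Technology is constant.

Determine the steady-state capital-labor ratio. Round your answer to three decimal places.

k* ≈ 17.241

In steady state, investment equals break-even investment: s·k^α = (n + δ)·k.
Rearranging, k^(1−α) = s / (n + δ).
k^0.52 = 0.40 / (0.013 + 0.078) = 0.40 / 0.091 = 4.3956
k* = 4.3956^(1/0.52) ≈ 17.2414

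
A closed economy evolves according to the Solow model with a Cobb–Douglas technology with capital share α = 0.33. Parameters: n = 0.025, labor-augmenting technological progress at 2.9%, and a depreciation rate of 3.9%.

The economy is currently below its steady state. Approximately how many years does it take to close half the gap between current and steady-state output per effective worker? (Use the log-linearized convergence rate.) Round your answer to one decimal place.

t_½ ≈ 11.1 years

Near the steady state the convergence rate is λ = (1 − α)(n + g + δ).
λ = (1 − 0.33) × 0.093 = 0.67 × 0.093 = 0.06231
Half-life = ln 2 / λ = 0.6931 / 0.06231 ≈ 11.12 years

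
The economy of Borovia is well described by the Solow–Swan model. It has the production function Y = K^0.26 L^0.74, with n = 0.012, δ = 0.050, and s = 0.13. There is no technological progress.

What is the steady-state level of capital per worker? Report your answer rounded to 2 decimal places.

k* = 2.72

At the steady state, Δk = 0, so s·k^α = (n + δ)·k.
Dividing both sides by k: k^(1−α) = s / (n + δ).
k^0.74 = 0.13 / (0.012 + 0.050) = 0.13 / 0.062 = 2.0968
k* = 2.0968^(1/0.74) ≈ 2.7198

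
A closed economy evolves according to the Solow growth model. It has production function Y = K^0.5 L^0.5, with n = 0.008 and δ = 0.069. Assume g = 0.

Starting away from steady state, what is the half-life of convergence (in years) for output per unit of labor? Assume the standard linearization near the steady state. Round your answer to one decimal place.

about 18.0 years

Near the steady state the convergence rate is λ = (1 − α)(n + δ).
λ = (1 − 0.5) × 0.077 = 0.5 × 0.077 = 0.0385
Half-life = ln 2 / λ = 0.6931 / 0.0385 ≈ 18.00 years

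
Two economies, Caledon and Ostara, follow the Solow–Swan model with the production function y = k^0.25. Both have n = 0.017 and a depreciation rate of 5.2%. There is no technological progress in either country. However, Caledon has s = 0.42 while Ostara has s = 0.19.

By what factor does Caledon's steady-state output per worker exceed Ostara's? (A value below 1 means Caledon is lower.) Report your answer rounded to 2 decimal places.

y*_C / y*_O ≈ 1.30

Steady-state y* = [s/(n + δ)]^(α/(1−α)), so the ratio is [ (s_C/(n + δ)_C) / (s_O/(n + δ)_O) ]^0.3333.
s_C/(n + δ)_C = 0.42/0.069 = 6.0870; s_O/(n + δ)_O = 0.19/0.069 = 2.7536.
Ratio = (6.0870/2.7536)^0.3333 = 2.2106^0.3333 ≈ 1.3026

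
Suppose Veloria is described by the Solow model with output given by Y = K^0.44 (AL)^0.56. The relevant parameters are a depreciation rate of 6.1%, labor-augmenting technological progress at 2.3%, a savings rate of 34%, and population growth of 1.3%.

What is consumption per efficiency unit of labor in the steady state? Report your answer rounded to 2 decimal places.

In steady state, investment equals break-even investment: s·k^α = (n + g + δ)·k.
Rearranging, k^(1−α) = s / (n + g + δ).
k^0.56 = 0.34 / (0.013 + 0.023 + 0.061) = 0.34 / 0.097 = 3.5052
k* = 3.5052^(1/0.56) ≈ 9.3908
y* = (k*)^α = 9.3908^0.44 ≈ 2.6791
c* = (1 − s)·y* = (1 − 0.34) × 2.6791 ≈ 1.7682

c* = 1.77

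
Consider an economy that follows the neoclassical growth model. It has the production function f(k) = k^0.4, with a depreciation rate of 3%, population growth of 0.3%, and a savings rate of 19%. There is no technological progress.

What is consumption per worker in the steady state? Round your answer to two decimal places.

c* ≈ 2.60

In steady state, investment equals break-even investment: s·k^α = (n + δ)·k.
Rearranging, k^(1−α) = s / (n + δ).
k^0.6 = 0.19 / (0.003 + 0.030) = 0.19 / 0.033 = 5.7576
k* = 5.7576^(1/0.6) ≈ 18.4956
y* = (k*)^α = 18.4956^0.4 ≈ 3.2124
c* = (1 − s)·y* = (1 − 0.19) × 3.2124 ≈ 2.6020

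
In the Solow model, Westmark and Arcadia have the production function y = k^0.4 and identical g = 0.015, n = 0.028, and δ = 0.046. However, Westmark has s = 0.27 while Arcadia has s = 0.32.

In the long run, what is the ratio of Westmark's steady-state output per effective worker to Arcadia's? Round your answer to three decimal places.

y*_W / y*_A ≈ 0.893

Steady-state y* = [s/(n + g + δ)]^(α/(1−α)), so the ratio is [ (s_W/(n + g + δ)_W) / (s_A/(n + g + δ)_A) ]^0.6667.
s_W/(n + g + δ)_W = 0.27/0.089 = 3.0337; s_A/(n + g + δ)_A = 0.32/0.089 = 3.5955.
Ratio = (3.0337/3.5955)^0.6667 = 0.8437^0.6667 ≈ 0.8929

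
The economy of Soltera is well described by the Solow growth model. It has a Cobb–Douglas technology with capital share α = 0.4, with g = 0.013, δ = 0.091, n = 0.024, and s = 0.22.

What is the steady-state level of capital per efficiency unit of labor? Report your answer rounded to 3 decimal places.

k* = 2.466

In steady state, investment equals break-even investment: s·k^α = (n + g + δ)·k.
Rearranging, k^(1−α) = s / (n + g + δ).
k^0.6 = 0.22 / (0.024 + 0.013 + 0.091) = 0.22 / 0.128 = 1.7188
k* = 1.7188^(1/0.6) ≈ 2.4663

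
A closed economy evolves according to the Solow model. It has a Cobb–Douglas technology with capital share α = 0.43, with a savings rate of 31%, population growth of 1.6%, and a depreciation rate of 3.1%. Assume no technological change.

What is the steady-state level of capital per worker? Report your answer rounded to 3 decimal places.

In steady state, investment equals break-even investment: s·k^α = (n + δ)·k.
Dividing both sides by k: k^(1−α) = s / (n + δ).
k^0.57 = 0.31 / (0.016 + 0.031) = 0.31 / 0.047 = 6.5957
k* = 6.5957^(1/0.57) ≈ 27.3716

k* ≈ 27.372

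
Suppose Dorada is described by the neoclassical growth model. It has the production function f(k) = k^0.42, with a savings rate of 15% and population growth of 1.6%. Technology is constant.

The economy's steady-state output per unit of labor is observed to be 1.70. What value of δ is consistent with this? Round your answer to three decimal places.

At the steady state, Δk = 0, so s·k^α = (n + δ)·k.
Since y* = [s/(n + δ)]^(α/(1−α)), we have s/(n + δ) = (y*)^((1−α)/α) = 1.70^1.381 = 2.0809.
Therefore n + δ = s / 2.0809 = 0.15 / 2.0809 = 0.0721, so δ = 0.0721 − 0.016 = 0.0561.

δ ≈ 0.056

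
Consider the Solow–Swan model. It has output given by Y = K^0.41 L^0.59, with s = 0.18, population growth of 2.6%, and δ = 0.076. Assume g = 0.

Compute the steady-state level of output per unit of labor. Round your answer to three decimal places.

y* = 1.484

At the steady state, Δk = 0, so s·k^α = (n + δ)·k.
Rearranging, k^(1−α) = s / (n + δ).
k^0.59 = 0.18 / (0.026 + 0.076) = 0.18 / 0.102 = 1.7647
k* = 1.7647^(1/0.59) ≈ 2.6187
y* = (k*)^α = 2.6187^0.41 ≈ 1.4839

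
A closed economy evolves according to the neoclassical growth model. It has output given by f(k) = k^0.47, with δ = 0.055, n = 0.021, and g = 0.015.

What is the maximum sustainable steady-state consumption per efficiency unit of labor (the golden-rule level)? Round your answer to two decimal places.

At the golden rule, f'(k) = n + g + δ, so α·k^(α−1) = n + g + δ and k_gold = (α/(n + g + δ))^(1/(1−α)).
k_gold = (0.47/0.091)^(1/0.53) = 5.1648^1.8868 ≈ 22.1508
c_gold = f(k_gold) − (n + g + δ)·k_gold = 4.2888 − 0.091×22.1508 ≈ 2.2731

c_gold ≈ 2.27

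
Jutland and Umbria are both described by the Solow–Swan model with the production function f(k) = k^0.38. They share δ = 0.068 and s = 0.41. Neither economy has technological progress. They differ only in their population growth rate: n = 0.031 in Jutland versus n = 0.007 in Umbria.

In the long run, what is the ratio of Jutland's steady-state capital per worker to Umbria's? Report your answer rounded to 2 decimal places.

ratio ≈ 0.64

Steady-state k* = [s/(n + δ)]^(1/(1−α)), so the ratio is [ (s_J/(n + δ)_J) / (s_U/(n + δ)_U) ]^1.6129.
s_J/(n + δ)_J = 0.41/0.099 = 4.1414; s_U/(n + δ)_U = 0.41/0.075 = 5.4667.
Ratio = (4.1414/5.4667)^1.6129 = 0.7576^1.6129 ≈ 0.6391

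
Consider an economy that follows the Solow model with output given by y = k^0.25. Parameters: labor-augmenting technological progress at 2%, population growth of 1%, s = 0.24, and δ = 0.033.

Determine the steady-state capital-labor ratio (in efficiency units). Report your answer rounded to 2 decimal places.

k* = 5.95

In steady state, investment equals break-even investment: s·k^α = (n + g + δ)·k.
Dividing both sides by k: k^(1−α) = s / (n + g + δ).
k^0.75 = 0.24 / (0.010 + 0.020 + 0.033) = 0.24 / 0.063 = 3.8095
k* = 3.8095^(1/0.75) ≈ 5.9496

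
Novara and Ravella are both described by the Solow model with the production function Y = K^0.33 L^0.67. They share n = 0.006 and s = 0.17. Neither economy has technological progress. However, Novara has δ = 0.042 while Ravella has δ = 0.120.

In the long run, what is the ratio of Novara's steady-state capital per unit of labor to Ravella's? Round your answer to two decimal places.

Steady-state k* = [s/(n + δ)]^(1/(1−α)), so the ratio is [ (s_N/(n + δ)_N) / (s_R/(n + δ)_R) ]^1.4925.
s_N/(n + δ)_N = 0.17/0.048 = 3.5417; s_R/(n + δ)_R = 0.17/0.126 = 1.3492.
Ratio = (3.5417/1.3492)^1.4925 = 2.6250^1.4925 ≈ 4.2223

k*_N / k*_R ≈ 4.22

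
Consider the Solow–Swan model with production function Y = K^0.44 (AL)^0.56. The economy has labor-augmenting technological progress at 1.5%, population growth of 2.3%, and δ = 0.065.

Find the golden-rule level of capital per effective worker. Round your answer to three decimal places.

k_gold ≈ 13.369

The golden rule sets f'(k) = n + g + δ, i.e. α·k^(α−1) = n + g + δ.
So k^(1−α) = α / (n + g + δ) = 0.44 / 0.103 = 4.2718.
k_gold = 4.2718^(1/0.56) ≈ 13.3688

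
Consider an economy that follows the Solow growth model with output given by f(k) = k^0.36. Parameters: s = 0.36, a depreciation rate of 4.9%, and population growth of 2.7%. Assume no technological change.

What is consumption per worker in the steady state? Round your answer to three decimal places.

In steady state, investment equals break-even investment: s·k^α = (n + δ)·k.
Dividing both sides by k: k^(1−α) = s / (n + δ).
k^0.64 = 0.36 / (0.027 + 0.049) = 0.36 / 0.076 = 4.7368
k* = 4.7368^(1/0.64) ≈ 11.3618
y* = (k*)^α = 11.3618^0.36 ≈ 2.3986
c* = (1 − s)·y* = (1 − 0.36) × 2.3986 ≈ 1.5351

c* ≈ 1.535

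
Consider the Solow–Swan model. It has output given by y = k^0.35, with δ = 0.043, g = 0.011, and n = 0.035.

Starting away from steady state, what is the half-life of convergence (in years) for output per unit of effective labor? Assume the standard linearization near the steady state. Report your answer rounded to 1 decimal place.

about 12.0 years

Near the steady state the convergence rate is λ = (1 − α)(n + g + δ).
λ = (1 − 0.35) × 0.089 = 0.65 × 0.089 = 0.05785
Half-life = ln 2 / λ = 0.6931 / 0.05785 ≈ 11.98 years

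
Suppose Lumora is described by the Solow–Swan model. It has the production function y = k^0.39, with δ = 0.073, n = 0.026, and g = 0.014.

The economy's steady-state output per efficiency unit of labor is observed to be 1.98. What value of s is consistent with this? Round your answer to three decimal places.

Steady state requires s·f(k) = (n + g + δ)·k, i.e. s·k^α = (n + g + δ)·k.
Since y* = [s/(n + g + δ)]^(α/(1−α)), we have s/(n + g + δ) = (y*)^((1−α)/α) = 1.98^1.5641 = 2.9108.
Therefore s = 2.9108 × (n + g + δ) = 2.9108 × 0.113 = 0.3289.

s ≈ 0.329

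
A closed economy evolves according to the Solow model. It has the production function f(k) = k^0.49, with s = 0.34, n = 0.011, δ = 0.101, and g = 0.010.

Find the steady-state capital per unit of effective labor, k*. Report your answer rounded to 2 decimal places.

Steady state requires s·f(k) = (n + g + δ)·k, i.e. s·k^α = (n + g + δ)·k.
Rearranging, k^(1−α) = s / (n + g + δ).
k^0.51 = 0.34 / (0.011 + 0.010 + 0.101) = 0.34 / 0.122 = 2.7869
k* = 2.7869^(1/0.51) ≈ 7.4608

k* = 7.46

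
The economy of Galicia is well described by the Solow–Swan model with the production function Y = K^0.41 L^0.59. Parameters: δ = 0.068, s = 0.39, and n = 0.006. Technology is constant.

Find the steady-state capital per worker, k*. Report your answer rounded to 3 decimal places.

At the steady state, Δk = 0, so s·k^α = (n + δ)·k.
Rearranging, k^(1−α) = s / (n + δ).
k^0.59 = 0.39 / (0.006 + 0.068) = 0.39 / 0.074 = 5.2703
k* = 5.2703^(1/0.59) ≈ 16.7282

k* = 16.728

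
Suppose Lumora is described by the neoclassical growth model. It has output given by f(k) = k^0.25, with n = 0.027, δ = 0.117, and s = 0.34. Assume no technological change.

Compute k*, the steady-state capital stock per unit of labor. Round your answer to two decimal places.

In steady state, investment equals break-even investment: s·k^α = (n + δ)·k.
Rearranging, k^(1−α) = s / (n + δ).
k^0.75 = 0.34 / (0.027 + 0.117) = 0.34 / 0.144 = 2.3611
k* = 2.3611^(1/0.75) ≈ 3.1440

k* = 3.14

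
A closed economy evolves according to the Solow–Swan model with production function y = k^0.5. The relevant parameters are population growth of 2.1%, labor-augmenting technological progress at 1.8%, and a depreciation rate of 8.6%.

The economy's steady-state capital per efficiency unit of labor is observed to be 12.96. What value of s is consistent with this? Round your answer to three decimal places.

s ≈ 0.450

In steady state, investment equals break-even investment: s·k^α = (n + g + δ)·k.
So s / (n + g + δ) = (k*)^(1−α) = 12.96^0.5 = 3.6000.
Therefore s = 3.6000 × (n + g + δ) = 3.6000 × 0.125 = 0.4500.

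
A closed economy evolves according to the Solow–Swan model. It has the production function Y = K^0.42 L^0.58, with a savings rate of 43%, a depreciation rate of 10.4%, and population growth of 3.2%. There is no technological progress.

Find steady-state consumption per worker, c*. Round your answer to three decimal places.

In steady state, investment equals break-even investment: s·k^α = (n + δ)·k.
Rearranging, k^(1−α) = s / (n + δ).
k^0.58 = 0.43 / (0.032 + 0.104) = 0.43 / 0.136 = 3.1618
k* = 3.1618^(1/0.58) ≈ 7.2771
y* = (k*)^α = 7.2771^0.42 ≈ 2.3016
c* = (1 − s)·y* = (1 − 0.43) × 2.3016 ≈ 1.3119

c* ≈ 1.312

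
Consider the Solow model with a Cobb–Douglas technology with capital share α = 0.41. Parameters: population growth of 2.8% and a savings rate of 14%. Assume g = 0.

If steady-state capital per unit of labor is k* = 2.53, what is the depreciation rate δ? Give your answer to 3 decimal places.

δ ≈ 0.053

Steady state requires s·f(k) = (n + δ)·k, i.e. s·k^α = (n + δ)·k.
So s / (n + δ) = (k*)^(1−α) = 2.53^0.59 = 1.7292.
Therefore n + δ = s / 1.7292 = 0.14 / 1.7292 = 0.0810, so δ = 0.0810 − 0.028 = 0.0530.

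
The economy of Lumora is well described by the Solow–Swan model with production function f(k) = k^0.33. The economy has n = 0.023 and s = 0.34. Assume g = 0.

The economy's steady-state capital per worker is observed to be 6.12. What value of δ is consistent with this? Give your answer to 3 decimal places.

δ ≈ 0.078

At the steady state, Δk = 0, so s·k^α = (n + δ)·k.
So s / (n + δ) = (k*)^(1−α) = 6.12^0.67 = 3.3661.
Therefore n + δ = s / 3.3661 = 0.34 / 3.3661 = 0.1010, so δ = 0.1010 − 0.023 = 0.0780.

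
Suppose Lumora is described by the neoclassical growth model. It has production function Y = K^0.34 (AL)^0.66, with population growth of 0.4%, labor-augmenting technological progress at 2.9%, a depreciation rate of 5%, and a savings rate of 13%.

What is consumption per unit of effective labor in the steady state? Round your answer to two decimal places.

c* ≈ 1.10

In steady state, investment equals break-even investment: s·k^α = (n + g + δ)·k.
Dividing both sides by k: k^(1−α) = s / (n + g + δ).
k^0.66 = 0.13 / (0.004 + 0.029 + 0.050) = 0.13 / 0.083 = 1.5663
k* = 1.5663^(1/0.66) ≈ 1.9736
y* = (k*)^α = 1.9736^0.34 ≈ 1.2601
c* = (1 − s)·y* = (1 − 0.13) × 1.2601 ≈ 1.0963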